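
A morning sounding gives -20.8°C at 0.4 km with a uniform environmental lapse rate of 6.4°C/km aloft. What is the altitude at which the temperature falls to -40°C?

3.4 km

Height above start = (-20.8 − (-40)) / 6.4 = 3 km
Altitude = 400 m + 3000 m = 3400 m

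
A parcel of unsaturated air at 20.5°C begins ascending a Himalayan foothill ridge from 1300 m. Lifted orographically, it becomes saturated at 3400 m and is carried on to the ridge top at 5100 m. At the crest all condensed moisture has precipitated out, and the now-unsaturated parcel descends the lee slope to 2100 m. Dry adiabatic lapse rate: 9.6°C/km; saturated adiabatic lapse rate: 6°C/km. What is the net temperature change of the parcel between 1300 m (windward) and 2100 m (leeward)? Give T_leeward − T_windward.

-1.56°C

1300–3400 m, dry: Δz = 2.1 km ⇒ ΔT = -20.16°C; T = 0.34°C
3400–5100 m, saturated: Δz = 1.7 km ⇒ ΔT = -10.2°C; T = -9.86°C
5100–2100 m, dry descent: Δz = 3 km ⇒ ΔT = +28.8°C; T = 18.94°C
Net change vs windward start: 18.94 − 20.5 = -1.56°C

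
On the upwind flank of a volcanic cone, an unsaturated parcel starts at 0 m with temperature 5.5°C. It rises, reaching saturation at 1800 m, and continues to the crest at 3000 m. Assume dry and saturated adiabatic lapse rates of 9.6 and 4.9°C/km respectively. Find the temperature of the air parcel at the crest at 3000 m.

Dry to 1800 m: -9.6 × 1.8 km = -17.28°C, so T = -11.78°C.
Saturated to 3000 m: -4.9 × 1.2 km = -5.88°C, so T = -17.66°C.

-17.66°C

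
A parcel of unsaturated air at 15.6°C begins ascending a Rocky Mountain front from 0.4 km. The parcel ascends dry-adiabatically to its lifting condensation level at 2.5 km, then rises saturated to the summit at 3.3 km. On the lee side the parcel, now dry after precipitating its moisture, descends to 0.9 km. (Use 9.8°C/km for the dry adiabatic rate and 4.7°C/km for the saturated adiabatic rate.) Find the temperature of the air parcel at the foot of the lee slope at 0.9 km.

14.78°C

From 400 m to 2500 m (dry): cools by 9.8 × 2.1 = 20.58°C, giving -4.98°C.
From 2500 m to 3300 m (saturated): cools by 4.7 × 0.8 = 3.76°C, giving -8.74°C.
From 3300 m to 900 m (dry descent): warms by 9.8 × 2.4 = 23.52°C, giving 14.78°C.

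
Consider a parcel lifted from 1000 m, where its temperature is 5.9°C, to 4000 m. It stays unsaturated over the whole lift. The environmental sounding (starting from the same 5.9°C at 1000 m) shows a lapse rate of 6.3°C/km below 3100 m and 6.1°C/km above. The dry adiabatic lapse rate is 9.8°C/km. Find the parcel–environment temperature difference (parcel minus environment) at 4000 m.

-10.68°C (parcel cooler than environment)

Parcel:
  Dry to 4000 m: -9.8 × 3 km = -29.4°C, so T = -23.5°C.
Environment:
  Environment, lower layer to 3100 m: -6.3 × 2.1 km = -13.23°C, so T = -7.33°C.
  Environment, upper layer to 4000 m: -6.1 × 0.9 km = -5.49°C, so T = -12.82°C.
T_parcel − T_env = -23.5 − (-12.82) = -10.68°C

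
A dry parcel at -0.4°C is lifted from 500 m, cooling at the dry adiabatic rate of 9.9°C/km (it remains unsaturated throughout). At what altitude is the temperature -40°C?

Height above start = (-0.4 − (-40)) / 9.9 = 4 km
Altitude = 500 m + 4000 m = 4500 m

4500 m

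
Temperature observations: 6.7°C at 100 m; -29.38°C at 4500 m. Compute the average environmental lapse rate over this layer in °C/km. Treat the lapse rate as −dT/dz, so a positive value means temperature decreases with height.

Γ = −ΔT/Δz = (6.7 − (-29.38)) / (4500 − 100) m
  = 36.08°C / 4.4 km = 8.2°C/km

8.2°C/km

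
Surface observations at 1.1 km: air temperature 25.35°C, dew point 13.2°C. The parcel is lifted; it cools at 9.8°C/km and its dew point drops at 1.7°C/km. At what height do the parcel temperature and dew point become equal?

T and T_d converge at 9.8 − 1.7 = 8.1°C per km
Height above start = (25.35 − 13.2) / 8.1 = 1.5 km
LCL altitude = 1100 m + 1500 m = 2600 m

2.6 km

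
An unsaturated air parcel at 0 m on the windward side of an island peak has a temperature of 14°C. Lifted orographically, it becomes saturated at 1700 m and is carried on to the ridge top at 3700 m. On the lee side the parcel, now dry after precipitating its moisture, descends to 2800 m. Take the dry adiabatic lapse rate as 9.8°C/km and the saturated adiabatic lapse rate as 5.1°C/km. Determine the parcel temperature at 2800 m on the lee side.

From 0 m to 1700 m (dry): cools by 9.8 × 1.7 = 16.66°C, giving -2.66°C.
From 1700 m to 3700 m (saturated): cools by 5.1 × 2 = 10.2°C, giving -12.86°C.
From 3700 m to 2800 m (dry descent): warms by 9.8 × 0.9 = 8.82°C, giving -4.04°C.

-4.04°C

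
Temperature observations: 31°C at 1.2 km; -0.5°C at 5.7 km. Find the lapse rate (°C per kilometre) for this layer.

Γ = −ΔT/Δz = (31 − (-0.5)) / (5700 − 1200) m
  = 31.5°C / 4.5 km = 7°C/km

7°C/km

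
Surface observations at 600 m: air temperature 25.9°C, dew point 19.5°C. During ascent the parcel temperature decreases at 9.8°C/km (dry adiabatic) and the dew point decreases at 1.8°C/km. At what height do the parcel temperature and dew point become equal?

T and T_d converge at 9.8 − 1.8 = 8°C per km
Height above start = (25.9 − 19.5) / 8 = 0.8 km
LCL altitude = 600 m + 800 m = 1400 m

1400 m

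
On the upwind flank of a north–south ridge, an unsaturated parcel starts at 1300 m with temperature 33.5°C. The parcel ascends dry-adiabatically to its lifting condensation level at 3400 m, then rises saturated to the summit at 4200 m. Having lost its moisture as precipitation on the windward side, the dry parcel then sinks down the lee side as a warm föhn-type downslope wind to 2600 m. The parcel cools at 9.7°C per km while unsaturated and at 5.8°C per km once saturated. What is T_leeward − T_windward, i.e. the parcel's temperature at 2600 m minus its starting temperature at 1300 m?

From 1300 m to 3400 m (dry): cools by 9.7 × 2.1 = 20.37°C, giving 13.13°C.
From 3400 m to 4200 m (saturated): cools by 5.8 × 0.8 = 4.64°C, giving 8.49°C.
From 4200 m to 2600 m (dry descent): warms by 9.7 × 1.6 = 15.52°C, giving 24.01°C.
Net change vs windward start: 24.01 − 33.5 = -9.49°C

-9.49°C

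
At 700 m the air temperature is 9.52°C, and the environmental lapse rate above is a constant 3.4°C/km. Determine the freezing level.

Height above start = (9.52 − 0) / 3.4 = 2.8 km
Altitude = 700 m + 2800 m = 3500 m

3500 m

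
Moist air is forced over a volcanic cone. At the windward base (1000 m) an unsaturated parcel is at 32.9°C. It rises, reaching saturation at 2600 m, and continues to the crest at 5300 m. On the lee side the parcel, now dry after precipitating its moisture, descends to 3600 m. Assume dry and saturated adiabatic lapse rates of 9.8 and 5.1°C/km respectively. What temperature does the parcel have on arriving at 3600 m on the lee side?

1000 → 2600 m (dry, 9.8°C/km): ΔT = -9.8 × 1.6 = -15.68°C → T = 17.22°C
2600 → 5300 m (saturated, 5.1°C/km): ΔT = -5.1 × 2.7 = -13.77°C → T = 3.45°C
5300 → 3600 m (dry descent, 9.8°C/km): ΔT = +9.8 × 1.7 = +16.66°C → T = 20.11°C

20.11°C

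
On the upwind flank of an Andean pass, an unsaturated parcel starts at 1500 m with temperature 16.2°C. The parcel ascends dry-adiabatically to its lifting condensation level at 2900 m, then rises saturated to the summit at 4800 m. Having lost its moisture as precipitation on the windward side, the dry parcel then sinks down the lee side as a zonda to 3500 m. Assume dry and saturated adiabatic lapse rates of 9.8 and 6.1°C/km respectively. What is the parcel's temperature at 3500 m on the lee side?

From 1500 m to 2900 m (dry): cools by 9.8 × 1.4 = 13.72°C, giving 2.48°C.
From 2900 m to 4800 m (saturated): cools by 6.1 × 1.9 = 11.59°C, giving -9.11°C.
From 4800 m to 3500 m (dry descent): warms by 9.8 × 1.3 = 12.74°C, giving 3.63°C.

3.63°C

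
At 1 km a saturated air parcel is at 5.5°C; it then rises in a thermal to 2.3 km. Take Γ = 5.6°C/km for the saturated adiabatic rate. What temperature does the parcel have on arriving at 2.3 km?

Saturated adiabatic to 2300 m: -5.6 × 1.3 km = -7.28°C, so T = -1.78°C.

-1.78°C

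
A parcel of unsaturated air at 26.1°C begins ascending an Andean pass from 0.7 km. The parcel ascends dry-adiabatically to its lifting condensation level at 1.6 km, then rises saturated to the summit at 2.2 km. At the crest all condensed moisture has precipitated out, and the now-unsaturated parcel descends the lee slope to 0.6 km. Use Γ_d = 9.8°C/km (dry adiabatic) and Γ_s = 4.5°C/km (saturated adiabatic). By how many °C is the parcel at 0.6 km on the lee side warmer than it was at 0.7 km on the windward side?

Dry to 1600 m: -9.8 × 0.9 km = -8.82°C, so T = 17.28°C.
Saturated to 2200 m: -4.5 × 0.6 km = -2.7°C, so T = 14.58°C.
Dry descent to 600 m: +9.8 × 1.6 km = +15.68°C, so T = 30.26°C.
Net change vs windward start: 30.26 − 26.1 = +4.16°C

+4.16°C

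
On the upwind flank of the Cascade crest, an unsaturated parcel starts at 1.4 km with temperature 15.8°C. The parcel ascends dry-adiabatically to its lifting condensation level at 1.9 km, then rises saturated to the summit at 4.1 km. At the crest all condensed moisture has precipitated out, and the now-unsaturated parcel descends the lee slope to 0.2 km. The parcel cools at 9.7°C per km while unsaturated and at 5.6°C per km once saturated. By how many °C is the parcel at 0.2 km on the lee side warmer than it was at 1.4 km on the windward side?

+20.66°C

1400–1900 m, dry: Δz = 0.5 km ⇒ ΔT = -4.85°C; T = 10.95°C
1900–4100 m, saturated: Δz = 2.2 km ⇒ ΔT = -12.32°C; T = -1.37°C
4100–200 m, dry descent: Δz = 3.9 km ⇒ ΔT = +37.83°C; T = 36.46°C
Net change vs windward start: 36.46 − 15.8 = +20.66°C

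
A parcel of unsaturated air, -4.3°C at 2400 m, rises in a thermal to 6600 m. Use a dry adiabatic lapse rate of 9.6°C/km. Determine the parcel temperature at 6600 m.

Dry adiabatic to 6600 m: -9.6 × 4.2 km = -40.32°C, so T = -44.62°C.

-44.62°C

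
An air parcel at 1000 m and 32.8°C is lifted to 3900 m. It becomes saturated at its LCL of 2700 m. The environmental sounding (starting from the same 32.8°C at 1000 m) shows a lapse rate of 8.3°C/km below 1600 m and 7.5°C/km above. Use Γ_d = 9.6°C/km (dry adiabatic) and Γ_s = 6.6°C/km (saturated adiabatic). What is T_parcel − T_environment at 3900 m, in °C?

-2.01°C (parcel cooler than environment)

Parcel:
  1000 → 2700 m (dry, 9.6°C/km): ΔT = -9.6 × 1.7 = -16.32°C → T = 16.48°C
  2700 → 3900 m (saturated, 6.6°C/km): ΔT = -6.6 × 1.2 = -7.92°C → T = 8.56°C
Environment:
  1000 → 1600 m (environment, lower layer, 8.3°C/km): ΔT = -8.3 × 0.6 = -4.98°C → T = 27.82°C
  1600 → 3900 m (environment, upper layer, 7.5°C/km): ΔT = -7.5 × 2.3 = -17.25°C → T = 10.57°C
T_parcel − T_env = 8.56 − 10.57 = -2.01°C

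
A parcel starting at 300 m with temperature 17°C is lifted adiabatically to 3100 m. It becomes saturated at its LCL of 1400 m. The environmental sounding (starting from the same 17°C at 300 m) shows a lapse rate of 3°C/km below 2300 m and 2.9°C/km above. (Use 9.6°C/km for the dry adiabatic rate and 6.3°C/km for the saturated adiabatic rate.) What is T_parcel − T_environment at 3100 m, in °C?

Parcel:
  300–1400 m, dry: Δz = 1.1 km ⇒ ΔT = -10.56°C; T = 6.44°C
  1400–3100 m, saturated: Δz = 1.7 km ⇒ ΔT = -10.71°C; T = -4.27°C
Environment:
  300–2300 m, environment, lower layer: Δz = 2 km ⇒ ΔT = -6°C; T = 11°C
  2300–3100 m, environment, upper layer: Δz = 0.8 km ⇒ ΔT = -2.32°C; T = 8.68°C
T_parcel − T_env = -4.27 − 8.68 = -12.95°C

-12.95°C (parcel cooler than environment)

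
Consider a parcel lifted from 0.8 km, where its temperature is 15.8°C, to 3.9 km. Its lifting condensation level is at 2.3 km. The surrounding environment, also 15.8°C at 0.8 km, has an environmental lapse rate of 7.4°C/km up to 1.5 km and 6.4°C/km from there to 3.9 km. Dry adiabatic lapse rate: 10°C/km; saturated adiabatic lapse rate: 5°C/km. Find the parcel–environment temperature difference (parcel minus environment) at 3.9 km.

Parcel:
  800–2300 m, dry: Δz = 1.5 km ⇒ ΔT = -15°C; T = 0.8°C
  2300–3900 m, saturated: Δz = 1.6 km ⇒ ΔT = -8°C; T = -7.2°C
Environment:
  800–1500 m, environment, lower layer: Δz = 0.7 km ⇒ ΔT = -5.18°C; T = 10.62°C
  1500–3900 m, environment, upper layer: Δz = 2.4 km ⇒ ΔT = -15.36°C; T = -4.74°C
T_parcel − T_env = -7.2 − (-4.74) = -2.46°C

-2.46°C (parcel cooler than environment)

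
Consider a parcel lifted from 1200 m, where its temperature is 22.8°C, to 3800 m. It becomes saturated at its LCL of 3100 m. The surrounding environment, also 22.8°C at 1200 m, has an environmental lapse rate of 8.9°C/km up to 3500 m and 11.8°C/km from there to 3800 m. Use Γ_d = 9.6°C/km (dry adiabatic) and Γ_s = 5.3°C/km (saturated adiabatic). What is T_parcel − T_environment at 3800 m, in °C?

Parcel:
  1200 → 3100 m (dry, 9.6°C/km): ΔT = -9.6 × 1.9 = -18.24°C → T = 4.56°C
  3100 → 3800 m (saturated, 5.3°C/km): ΔT = -5.3 × 0.7 = -3.71°C → T = 0.85°C
Environment:
  1200 → 3500 m (environment, lower layer, 8.9°C/km): ΔT = -8.9 × 2.3 = -20.47°C → T = 2.33°C
  3500 → 3800 m (environment, upper layer, 11.8°C/km): ΔT = -11.8 × 0.3 = -3.54°C → T = -1.21°C
T_parcel − T_env = 0.85 − (-1.21) = +2.06°C

+2.06°C (parcel warmer than environment)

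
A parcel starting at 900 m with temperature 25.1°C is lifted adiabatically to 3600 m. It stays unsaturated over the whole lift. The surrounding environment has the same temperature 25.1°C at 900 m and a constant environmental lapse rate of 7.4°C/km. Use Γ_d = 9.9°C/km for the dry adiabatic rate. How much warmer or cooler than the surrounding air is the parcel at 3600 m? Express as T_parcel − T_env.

Parcel:
  900–3600 m, dry: Δz = 2.7 km ⇒ ΔT = -26.73°C; T = -1.63°C
Environment:
  900–3600 m, environment: Δz = 2.7 km ⇒ ΔT = -19.98°C; T = 5.12°C
T_parcel − T_env = -1.63 − 5.12 = -6.75°C

-6.75°C (parcel cooler than environment)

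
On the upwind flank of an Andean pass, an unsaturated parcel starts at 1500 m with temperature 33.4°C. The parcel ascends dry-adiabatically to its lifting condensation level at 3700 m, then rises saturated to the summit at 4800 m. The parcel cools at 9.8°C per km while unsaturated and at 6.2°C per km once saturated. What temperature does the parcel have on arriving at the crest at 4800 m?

1500 → 3700 m (dry, 9.8°C/km): ΔT = -9.8 × 2.2 = -21.56°C → T = 11.84°C
3700 → 4800 m (saturated, 6.2°C/km): ΔT = -6.2 × 1.1 = -6.82°C → T = 5.02°C

5.02°C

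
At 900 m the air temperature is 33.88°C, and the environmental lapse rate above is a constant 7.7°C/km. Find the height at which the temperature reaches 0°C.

5300 m

Height above start = (33.88 − 0) / 7.7 = 4.4 km
Altitude = 900 m + 4400 m = 5300 m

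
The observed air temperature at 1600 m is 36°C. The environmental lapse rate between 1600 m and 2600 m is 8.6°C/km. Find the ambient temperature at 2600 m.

27.4°C

From 1600 m to 2600 m (environmental): cools by 8.6 × 1 = 8.6°C, giving 27.4°C.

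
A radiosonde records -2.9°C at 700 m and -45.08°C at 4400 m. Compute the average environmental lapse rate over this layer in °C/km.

11.4°C/km

Γ = −ΔT/Δz = (-2.9 − (-45.08)) / (4400 − 700) m
  = 42.18°C / 3.7 km = 11.4°C/km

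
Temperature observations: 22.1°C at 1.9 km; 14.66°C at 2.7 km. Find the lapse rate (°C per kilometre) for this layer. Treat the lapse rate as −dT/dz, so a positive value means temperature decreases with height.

9.3°C/km

Γ = −ΔT/Δz = (22.1 − 14.66) / (2700 − 1900) m
  = 7.44°C / 0.8 km = 9.3°C/km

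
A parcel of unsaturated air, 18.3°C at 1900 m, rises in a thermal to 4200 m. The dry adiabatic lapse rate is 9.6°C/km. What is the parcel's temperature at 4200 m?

1900 → 4200 m (dry adiabatic, 9.6°C/km): ΔT = -9.6 × 2.3 = -22.08°C → T = -3.78°C

-3.78°C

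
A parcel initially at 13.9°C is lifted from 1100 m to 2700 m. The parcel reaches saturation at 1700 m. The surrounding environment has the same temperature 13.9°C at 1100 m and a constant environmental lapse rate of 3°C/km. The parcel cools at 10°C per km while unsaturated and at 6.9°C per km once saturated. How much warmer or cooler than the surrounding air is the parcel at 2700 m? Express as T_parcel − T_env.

-8.1°C (parcel cooler than environment)

Parcel:
  1100–1700 m, dry: Δz = 0.6 km ⇒ ΔT = -6°C; T = 7.9°C
  1700–2700 m, saturated: Δz = 1 km ⇒ ΔT = -6.9°C; T = 1°C
Environment:
  1100–2700 m, environment: Δz = 1.6 km ⇒ ΔT = -4.8°C; T = 9.1°C
T_parcel − T_env = 1 − 9.1 = -8.1°C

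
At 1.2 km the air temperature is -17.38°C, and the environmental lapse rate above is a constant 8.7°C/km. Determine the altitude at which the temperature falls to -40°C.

3.8 km

Height above start = (-17.38 − (-40)) / 8.7 = 2.6 km
Altitude = 1200 m + 2600 m = 3800 m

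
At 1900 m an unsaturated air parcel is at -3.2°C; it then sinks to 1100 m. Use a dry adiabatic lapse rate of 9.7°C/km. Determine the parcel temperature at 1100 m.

1900–1100 m, dry adiabatic: Δz = 0.8 km ⇒ ΔT = +7.76°C; T = 4.56°C

4.56°C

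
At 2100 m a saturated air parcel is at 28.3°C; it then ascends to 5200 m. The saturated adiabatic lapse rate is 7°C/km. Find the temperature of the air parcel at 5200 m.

2100–5200 m, saturated adiabatic: Δz = 3.1 km ⇒ ΔT = -21.7°C; T = 6.6°C

6.6°C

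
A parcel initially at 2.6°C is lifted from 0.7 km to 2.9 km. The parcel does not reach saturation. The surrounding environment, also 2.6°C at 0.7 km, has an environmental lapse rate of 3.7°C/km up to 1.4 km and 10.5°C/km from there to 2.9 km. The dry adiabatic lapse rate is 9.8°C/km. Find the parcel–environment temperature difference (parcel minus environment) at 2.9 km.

Parcel:
  From 700 m to 2900 m (dry): cools by 9.8 × 2.2 = 21.56°C, giving -18.96°C.
Environment:
  From 700 m to 1400 m (environment, lower layer): cools by 3.7 × 0.7 = 2.59°C, giving 0.01°C.
  From 1400 m to 2900 m (environment, upper layer): cools by 10.5 × 1.5 = 15.75°C, giving -15.74°C.
T_parcel − T_env = -18.96 − (-15.74) = -3.22°C

-3.22°C (parcel cooler than environment)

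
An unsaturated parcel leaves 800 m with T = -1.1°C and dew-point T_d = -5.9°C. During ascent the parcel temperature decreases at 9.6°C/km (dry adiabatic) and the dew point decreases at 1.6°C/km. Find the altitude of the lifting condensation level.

1400 m

T and T_d converge at 9.6 − 1.6 = 8°C per km
Height above start = (-1.1 − (-5.9)) / 8 = 0.6 km
LCL altitude = 800 m + 600 m = 1400 m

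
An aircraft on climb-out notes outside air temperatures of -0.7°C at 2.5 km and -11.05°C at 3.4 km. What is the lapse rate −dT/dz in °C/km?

11.5°C/km

Γ = −ΔT/Δz = (-0.7 − (-11.05)) / (3400 − 2500) m
  = 10.35°C / 0.9 km = 11.5°C/km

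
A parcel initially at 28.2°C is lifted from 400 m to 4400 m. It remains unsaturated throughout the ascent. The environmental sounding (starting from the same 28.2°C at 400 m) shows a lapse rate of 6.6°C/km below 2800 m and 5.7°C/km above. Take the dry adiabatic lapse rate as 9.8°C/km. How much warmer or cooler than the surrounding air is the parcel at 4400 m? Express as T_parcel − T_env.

Parcel:
  From 400 m to 4400 m (dry): cools by 9.8 × 4 = 39.2°C, giving -11°C.
Environment:
  From 400 m to 2800 m (environment, lower layer): cools by 6.6 × 2.4 = 15.84°C, giving 12.36°C.
  From 2800 m to 4400 m (environment, upper layer): cools by 5.7 × 1.6 = 9.12°C, giving 3.24°C.
T_parcel − T_env = -11 − 3.24 = -14.24°C

-14.24°C (parcel cooler than environment)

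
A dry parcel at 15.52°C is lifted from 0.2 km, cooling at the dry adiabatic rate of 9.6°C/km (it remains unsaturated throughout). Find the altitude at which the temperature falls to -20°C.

Height above start = (15.52 − (-20)) / 9.6 = 3.7 km
Altitude = 200 m + 3700 m = 3900 m

3.9 km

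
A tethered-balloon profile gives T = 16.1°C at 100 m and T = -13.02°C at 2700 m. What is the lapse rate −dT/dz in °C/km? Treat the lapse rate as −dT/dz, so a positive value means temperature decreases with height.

Γ = −ΔT/Δz = (16.1 − (-13.02)) / (2700 − 100) m
  = 29.12°C / 2.6 km = 11.2°C/km

11.2°C/km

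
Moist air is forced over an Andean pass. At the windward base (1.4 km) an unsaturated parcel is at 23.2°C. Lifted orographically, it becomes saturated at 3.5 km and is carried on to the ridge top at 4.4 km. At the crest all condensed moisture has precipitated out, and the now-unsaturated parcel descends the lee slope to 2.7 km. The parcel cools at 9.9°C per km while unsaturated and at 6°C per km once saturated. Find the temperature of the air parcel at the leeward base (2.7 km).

13.84°C

From 1400 m to 3500 m (dry): cools by 9.9 × 2.1 = 20.79°C, giving 2.41°C.
From 3500 m to 4400 m (saturated): cools by 6 × 0.9 = 5.4°C, giving -2.99°C.
From 4400 m to 2700 m (dry descent): warms by 9.9 × 1.7 = 16.83°C, giving 13.84°C.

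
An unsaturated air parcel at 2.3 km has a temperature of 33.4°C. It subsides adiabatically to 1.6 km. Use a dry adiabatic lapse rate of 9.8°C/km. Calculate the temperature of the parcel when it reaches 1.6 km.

40.26°C

2300 → 1600 m (dry adiabatic, 9.8°C/km): ΔT = +9.8 × 0.7 = +6.86°C → T = 40.26°C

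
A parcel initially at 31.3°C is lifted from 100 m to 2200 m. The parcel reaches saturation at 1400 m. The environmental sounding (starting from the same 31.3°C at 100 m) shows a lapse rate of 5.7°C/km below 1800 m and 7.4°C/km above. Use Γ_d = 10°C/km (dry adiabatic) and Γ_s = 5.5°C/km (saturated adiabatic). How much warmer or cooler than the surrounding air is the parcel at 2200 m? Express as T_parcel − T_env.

-4.75°C (parcel cooler than environment)

Parcel:
  100–1400 m, dry: Δz = 1.3 km ⇒ ΔT = -13°C; T = 18.3°C
  1400–2200 m, saturated: Δz = 0.8 km ⇒ ΔT = -4.4°C; T = 13.9°C
Environment:
  100–1800 m, environment, lower layer: Δz = 1.7 km ⇒ ΔT = -9.69°C; T = 21.61°C
  1800–2200 m, environment, upper layer: Δz = 0.4 km ⇒ ΔT = -2.96°C; T = 18.65°C
T_parcel − T_env = 13.9 − 18.65 = -4.75°C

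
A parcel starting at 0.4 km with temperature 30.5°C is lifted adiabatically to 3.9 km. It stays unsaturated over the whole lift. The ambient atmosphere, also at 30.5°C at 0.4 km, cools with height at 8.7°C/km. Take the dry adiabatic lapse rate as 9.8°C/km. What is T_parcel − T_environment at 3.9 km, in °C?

-3.85°C (parcel cooler than environment)

Parcel:
  Dry to 3900 m: -9.8 × 3.5 km = -34.3°C, so T = -3.8°C.
Environment:
  Environment to 3900 m: -8.7 × 3.5 km = -30.45°C, so T = 0.05°C.
T_parcel − T_env = -3.8 − 0.05 = -3.85°C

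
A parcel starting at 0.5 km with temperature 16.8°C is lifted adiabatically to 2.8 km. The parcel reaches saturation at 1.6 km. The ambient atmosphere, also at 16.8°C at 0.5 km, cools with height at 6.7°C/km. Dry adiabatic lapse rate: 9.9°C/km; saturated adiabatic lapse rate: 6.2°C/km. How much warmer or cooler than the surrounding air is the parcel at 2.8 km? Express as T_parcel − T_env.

-2.92°C (parcel cooler than environment)

Parcel:
  Dry to 1600 m: -9.9 × 1.1 km = -10.89°C, so T = 5.91°C.
  Saturated to 2800 m: -6.2 × 1.2 km = -7.44°C, so T = -1.53°C.
Environment:
  Environment to 2800 m: -6.7 × 2.3 km = -15.41°C, so T = 1.39°C.
T_parcel − T_env = -1.53 − 1.39 = -2.92°C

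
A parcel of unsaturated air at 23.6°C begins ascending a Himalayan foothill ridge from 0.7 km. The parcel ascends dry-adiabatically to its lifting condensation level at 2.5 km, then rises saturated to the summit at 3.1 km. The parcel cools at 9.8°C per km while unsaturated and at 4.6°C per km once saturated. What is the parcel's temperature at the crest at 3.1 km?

From 700 m to 2500 m (dry): cools by 9.8 × 1.8 = 17.64°C, giving 5.96°C.
From 2500 m to 3100 m (saturated): cools by 4.6 × 0.6 = 2.76°C, giving 3.2°C.

3.2°C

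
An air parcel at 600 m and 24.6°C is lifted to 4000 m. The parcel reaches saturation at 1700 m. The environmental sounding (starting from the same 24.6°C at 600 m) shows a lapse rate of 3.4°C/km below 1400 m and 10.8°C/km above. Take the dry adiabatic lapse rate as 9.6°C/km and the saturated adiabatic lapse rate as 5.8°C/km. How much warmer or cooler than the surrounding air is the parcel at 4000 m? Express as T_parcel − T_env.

+6.9°C (parcel warmer than environment)

Parcel:
  600 → 1700 m (dry, 9.6°C/km): ΔT = -9.6 × 1.1 = -10.56°C → T = 14.04°C
  1700 → 4000 m (saturated, 5.8°C/km): ΔT = -5.8 × 2.3 = -13.34°C → T = 0.7°C
Environment:
  600 → 1400 m (environment, lower layer, 3.4°C/km): ΔT = -3.4 × 0.8 = -2.72°C → T = 21.88°C
  1400 → 4000 m (environment, upper layer, 10.8°C/km): ΔT = -10.8 × 2.6 = -28.08°C → T = -6.2°C
T_parcel − T_env = 0.7 − (-6.2) = +6.9°C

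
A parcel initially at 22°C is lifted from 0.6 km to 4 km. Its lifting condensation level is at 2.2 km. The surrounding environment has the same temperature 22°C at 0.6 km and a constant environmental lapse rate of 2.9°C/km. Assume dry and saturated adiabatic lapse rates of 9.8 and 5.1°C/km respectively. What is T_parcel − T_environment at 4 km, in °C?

-15°C (parcel cooler than environment)

Parcel:
  600–2200 m, dry: Δz = 1.6 km ⇒ ΔT = -15.68°C; T = 6.32°C
  2200–4000 m, saturated: Δz = 1.8 km ⇒ ΔT = -9.18°C; T = -2.86°C
Environment:
  600–4000 m, environment: Δz = 3.4 km ⇒ ΔT = -9.86°C; T = 12.14°C
T_parcel − T_env = -2.86 − 12.14 = -15°C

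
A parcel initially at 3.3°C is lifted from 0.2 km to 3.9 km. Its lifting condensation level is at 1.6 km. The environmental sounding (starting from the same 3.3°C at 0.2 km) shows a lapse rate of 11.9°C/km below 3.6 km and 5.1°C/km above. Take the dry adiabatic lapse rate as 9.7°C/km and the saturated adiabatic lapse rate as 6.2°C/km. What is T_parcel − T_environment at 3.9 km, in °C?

Parcel:
  200 → 1600 m (dry, 9.7°C/km): ΔT = -9.7 × 1.4 = -13.58°C → T = -10.28°C
  1600 → 3900 m (saturated, 6.2°C/km): ΔT = -6.2 × 2.3 = -14.26°C → T = -24.54°C
Environment:
  200 → 3600 m (environment, lower layer, 11.9°C/km): ΔT = -11.9 × 3.4 = -40.46°C → T = -37.16°C
  3600 → 3900 m (environment, upper layer, 5.1°C/km): ΔT = -5.1 × 0.3 = -1.53°C → T = -38.69°C
T_parcel − T_env = -24.54 − (-38.69) = +14.15°C

+14.15°C (parcel warmer than environment)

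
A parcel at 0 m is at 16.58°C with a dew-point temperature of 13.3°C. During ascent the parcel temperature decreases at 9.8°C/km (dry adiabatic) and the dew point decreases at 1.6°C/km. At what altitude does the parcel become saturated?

400 m

T and T_d converge at 9.8 − 1.6 = 8.2°C per km
Height above start = (16.58 − 13.3) / 8.2 = 0.4 km
LCL altitude = 0 m + 400 m = 400 m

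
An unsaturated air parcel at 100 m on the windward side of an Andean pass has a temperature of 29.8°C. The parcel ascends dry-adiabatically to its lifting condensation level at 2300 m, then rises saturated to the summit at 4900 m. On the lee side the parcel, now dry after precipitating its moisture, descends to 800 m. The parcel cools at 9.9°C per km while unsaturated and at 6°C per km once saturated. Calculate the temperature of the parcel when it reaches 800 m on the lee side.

100–2300 m, dry: Δz = 2.2 km ⇒ ΔT = -21.78°C; T = 8.02°C
2300–4900 m, saturated: Δz = 2.6 km ⇒ ΔT = -15.6°C; T = -7.58°C
4900–800 m, dry descent: Δz = 4.1 km ⇒ ΔT = +40.59°C; T = 33.01°C

33.01°C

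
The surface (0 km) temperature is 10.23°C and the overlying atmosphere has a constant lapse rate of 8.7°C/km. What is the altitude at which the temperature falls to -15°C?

2.9 km

Height above start = (10.23 − (-15)) / 8.7 = 2.9 km
Altitude = 0 m + 2900 m = 2900 m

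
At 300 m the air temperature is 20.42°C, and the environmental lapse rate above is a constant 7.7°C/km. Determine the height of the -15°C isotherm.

4900 m

Height above start = (20.42 − (-15)) / 7.7 = 4.6 km
Altitude = 300 m + 4600 m = 4900 m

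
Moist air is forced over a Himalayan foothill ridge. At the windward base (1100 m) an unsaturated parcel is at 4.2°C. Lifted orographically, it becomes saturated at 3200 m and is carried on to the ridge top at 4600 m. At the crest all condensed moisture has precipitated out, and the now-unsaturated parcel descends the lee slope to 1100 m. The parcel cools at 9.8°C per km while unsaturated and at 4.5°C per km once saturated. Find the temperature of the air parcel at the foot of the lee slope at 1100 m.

Dry to 3200 m: -9.8 × 2.1 km = -20.58°C, so T = -16.38°C.
Saturated to 4600 m: -4.5 × 1.4 km = -6.3°C, so T = -22.68°C.
Dry descent to 1100 m: +9.8 × 3.5 km = +34.3°C, so T = 11.62°C.

11.62°C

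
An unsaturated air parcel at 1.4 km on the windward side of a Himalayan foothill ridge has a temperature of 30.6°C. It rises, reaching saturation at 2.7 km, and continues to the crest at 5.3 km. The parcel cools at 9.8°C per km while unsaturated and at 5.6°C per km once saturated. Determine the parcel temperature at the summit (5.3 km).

Dry to 2700 m: -9.8 × 1.3 km = -12.74°C, so T = 17.86°C.
Saturated to 5300 m: -5.6 × 2.6 km = -14.56°C, so T = 3.3°C.

3.3°C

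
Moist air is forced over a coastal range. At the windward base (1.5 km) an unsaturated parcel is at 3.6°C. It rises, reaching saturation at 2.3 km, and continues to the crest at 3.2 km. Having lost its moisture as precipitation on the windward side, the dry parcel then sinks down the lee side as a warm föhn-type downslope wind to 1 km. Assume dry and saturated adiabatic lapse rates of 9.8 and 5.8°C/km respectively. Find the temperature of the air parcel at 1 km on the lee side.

12.1°C

Dry to 2300 m: -9.8 × 0.8 km = -7.84°C, so T = -4.24°C.
Saturated to 3200 m: -5.8 × 0.9 km = -5.22°C, so T = -9.46°C.
Dry descent to 1000 m: +9.8 × 2.2 km = +21.56°C, so T = 12.1°C.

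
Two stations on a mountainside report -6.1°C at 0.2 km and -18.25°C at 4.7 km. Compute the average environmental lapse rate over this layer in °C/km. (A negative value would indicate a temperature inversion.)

Γ = −ΔT/Δz = (-6.1 − (-18.25)) / (4700 − 200) m
  = 12.15°C / 4.5 km = 2.7°C/km

2.7°C/km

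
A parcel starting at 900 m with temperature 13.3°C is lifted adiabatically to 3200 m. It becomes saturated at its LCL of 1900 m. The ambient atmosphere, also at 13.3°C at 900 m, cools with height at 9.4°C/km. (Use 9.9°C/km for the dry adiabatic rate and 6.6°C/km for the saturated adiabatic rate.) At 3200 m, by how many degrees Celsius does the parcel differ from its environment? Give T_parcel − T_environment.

+3.14°C (parcel warmer than environment)

Parcel:
  Dry to 1900 m: -9.9 × 1 km = -9.9°C, so T = 3.4°C.
  Saturated to 3200 m: -6.6 × 1.3 km = -8.58°C, so T = -5.18°C.
Environment:
  Environment to 3200 m: -9.4 × 2.3 km = -21.62°C, so T = -8.32°C.
T_parcel − T_env = -5.18 − (-8.32) = +3.14°C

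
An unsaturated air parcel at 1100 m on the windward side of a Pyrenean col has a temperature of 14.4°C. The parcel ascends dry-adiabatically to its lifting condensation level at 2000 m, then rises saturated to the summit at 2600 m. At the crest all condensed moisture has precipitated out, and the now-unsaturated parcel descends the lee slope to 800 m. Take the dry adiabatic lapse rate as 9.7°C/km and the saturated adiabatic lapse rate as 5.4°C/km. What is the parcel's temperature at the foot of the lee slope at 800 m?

19.89°C

Dry to 2000 m: -9.7 × 0.9 km = -8.73°C, so T = 5.67°C.
Saturated to 2600 m: -5.4 × 0.6 km = -3.24°C, so T = 2.43°C.
Dry descent to 800 m: +9.7 × 1.8 km = +17.46°C, so T = 19.89°C.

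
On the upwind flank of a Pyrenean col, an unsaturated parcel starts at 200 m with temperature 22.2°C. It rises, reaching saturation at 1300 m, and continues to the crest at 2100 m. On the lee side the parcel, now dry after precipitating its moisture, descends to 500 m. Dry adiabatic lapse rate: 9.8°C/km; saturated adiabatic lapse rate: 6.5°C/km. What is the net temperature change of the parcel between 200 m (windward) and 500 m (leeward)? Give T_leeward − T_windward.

From 200 m to 1300 m (dry): cools by 9.8 × 1.1 = 10.78°C, giving 11.42°C.
From 1300 m to 2100 m (saturated): cools by 6.5 × 0.8 = 5.2°C, giving 6.22°C.
From 2100 m to 500 m (dry descent): warms by 9.8 × 1.6 = 15.68°C, giving 21.9°C.
Net change vs windward start: 21.9 − 22.2 = -0.3°C

-0.3°C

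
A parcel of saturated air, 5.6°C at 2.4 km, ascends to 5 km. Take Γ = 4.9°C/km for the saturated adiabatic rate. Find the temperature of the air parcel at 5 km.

-7.14°C

From 2400 m to 5000 m (saturated adiabatic): cools by 4.9 × 2.6 = 12.74°C, giving -7.14°C.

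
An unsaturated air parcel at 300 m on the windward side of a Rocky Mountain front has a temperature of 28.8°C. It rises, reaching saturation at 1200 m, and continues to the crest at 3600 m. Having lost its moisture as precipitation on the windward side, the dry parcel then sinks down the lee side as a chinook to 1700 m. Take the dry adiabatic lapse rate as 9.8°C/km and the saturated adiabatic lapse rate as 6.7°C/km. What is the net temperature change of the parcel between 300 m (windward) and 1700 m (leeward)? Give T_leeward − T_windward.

-6.28°C

300 → 1200 m (dry, 9.8°C/km): ΔT = -9.8 × 0.9 = -8.82°C → T = 19.98°C
1200 → 3600 m (saturated, 6.7°C/km): ΔT = -6.7 × 2.4 = -16.08°C → T = 3.9°C
3600 → 1700 m (dry descent, 9.8°C/km): ΔT = +9.8 × 1.9 = +18.62°C → T = 22.52°C
Net change vs windward start: 22.52 − 28.8 = -6.28°C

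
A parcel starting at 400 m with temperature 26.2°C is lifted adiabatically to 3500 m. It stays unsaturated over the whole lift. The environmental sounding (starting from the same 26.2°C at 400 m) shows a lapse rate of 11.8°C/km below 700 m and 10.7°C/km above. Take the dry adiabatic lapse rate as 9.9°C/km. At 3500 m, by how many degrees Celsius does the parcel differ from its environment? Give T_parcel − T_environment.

+2.81°C (parcel warmer than environment)

Parcel:
  400 → 3500 m (dry, 9.9°C/km): ΔT = -9.9 × 3.1 = -30.69°C → T = -4.49°C
Environment:
  400 → 700 m (environment, lower layer, 11.8°C/km): ΔT = -11.8 × 0.3 = -3.54°C → T = 22.66°C
  700 → 3500 m (environment, upper layer, 10.7°C/km): ΔT = -10.7 × 2.8 = -29.96°C → T = -7.3°C
T_parcel − T_env = -4.49 − (-7.3) = +2.81°C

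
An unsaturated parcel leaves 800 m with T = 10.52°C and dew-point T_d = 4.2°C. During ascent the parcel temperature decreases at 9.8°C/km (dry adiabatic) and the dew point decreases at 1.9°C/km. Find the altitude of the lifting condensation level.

T and T_d converge at 9.8 − 1.9 = 7.9°C per km
Height above start = (10.52 − 4.2) / 7.9 = 0.8 km
LCL altitude = 800 m + 800 m = 1600 m

1600 m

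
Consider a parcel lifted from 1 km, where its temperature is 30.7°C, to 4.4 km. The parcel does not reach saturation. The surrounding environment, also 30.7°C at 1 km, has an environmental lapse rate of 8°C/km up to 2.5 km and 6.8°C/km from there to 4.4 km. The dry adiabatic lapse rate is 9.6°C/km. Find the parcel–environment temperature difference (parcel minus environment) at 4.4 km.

-7.72°C (parcel cooler than environment)

Parcel:
  Dry to 4400 m: -9.6 × 3.4 km = -32.64°C, so T = -1.94°C.
Environment:
  Environment, lower layer to 2500 m: -8 × 1.5 km = -12°C, so T = 18.7°C.
  Environment, upper layer to 4400 m: -6.8 × 1.9 km = -12.92°C, so T = 5.78°C.
T_parcel − T_env = -1.94 − 5.78 = -7.72°C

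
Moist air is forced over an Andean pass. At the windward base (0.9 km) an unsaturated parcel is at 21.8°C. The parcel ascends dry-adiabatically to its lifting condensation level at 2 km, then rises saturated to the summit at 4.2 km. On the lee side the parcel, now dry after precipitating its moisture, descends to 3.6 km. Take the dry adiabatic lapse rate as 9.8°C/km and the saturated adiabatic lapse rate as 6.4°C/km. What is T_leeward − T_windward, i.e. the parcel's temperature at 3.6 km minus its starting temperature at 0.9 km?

-18.98°C

Dry to 2000 m: -9.8 × 1.1 km = -10.78°C, so T = 11.02°C.
Saturated to 4200 m: -6.4 × 2.2 km = -14.08°C, so T = -3.06°C.
Dry descent to 3600 m: +9.8 × 0.6 km = +5.88°C, so T = 2.82°C.
Net change vs windward start: 2.82 − 21.8 = -18.98°C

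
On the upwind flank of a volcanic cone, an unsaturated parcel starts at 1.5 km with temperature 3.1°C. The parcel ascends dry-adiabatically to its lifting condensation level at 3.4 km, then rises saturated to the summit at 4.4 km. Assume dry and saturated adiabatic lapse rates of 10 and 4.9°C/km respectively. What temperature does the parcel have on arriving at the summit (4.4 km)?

1500 → 3400 m (dry, 10°C/km): ΔT = -10 × 1.9 = -19°C → T = -15.9°C
3400 → 4400 m (saturated, 4.9°C/km): ΔT = -4.9 × 1 = -4.9°C → T = -20.8°C

-20.8°C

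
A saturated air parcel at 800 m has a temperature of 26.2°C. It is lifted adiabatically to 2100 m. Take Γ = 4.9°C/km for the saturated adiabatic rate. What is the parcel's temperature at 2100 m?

800–2100 m, saturated adiabatic: Δz = 1.3 km ⇒ ΔT = -6.37°C; T = 19.83°C

19.83°C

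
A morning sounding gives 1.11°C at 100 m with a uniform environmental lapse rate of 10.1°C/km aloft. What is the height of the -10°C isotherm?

1200 m

Height above start = (1.11 − (-10)) / 10.1 = 1.1 km
Altitude = 100 m + 1100 m = 1200 m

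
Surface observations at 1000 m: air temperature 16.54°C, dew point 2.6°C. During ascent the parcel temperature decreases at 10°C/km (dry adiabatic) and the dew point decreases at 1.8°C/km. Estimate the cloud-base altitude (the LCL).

2700 m

T and T_d converge at 10 − 1.8 = 8.2°C per km
Height above start = (16.54 − 2.6) / 8.2 = 1.7 km
LCL altitude = 1000 m + 1700 m = 2700 m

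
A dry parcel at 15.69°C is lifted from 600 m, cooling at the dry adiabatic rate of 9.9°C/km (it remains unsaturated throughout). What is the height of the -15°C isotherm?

Height above start = (15.69 − (-15)) / 9.9 = 3.1 km
Altitude = 600 m + 3100 m = 3700 m

3700 m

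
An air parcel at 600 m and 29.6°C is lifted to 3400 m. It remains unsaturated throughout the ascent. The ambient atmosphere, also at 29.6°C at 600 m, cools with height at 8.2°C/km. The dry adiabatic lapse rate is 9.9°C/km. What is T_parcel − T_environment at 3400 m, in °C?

-4.76°C (parcel cooler than environment)

Parcel:
  From 600 m to 3400 m (dry): cools by 9.9 × 2.8 = 27.72°C, giving 1.88°C.
Environment:
  From 600 m to 3400 m (environment): cools by 8.2 × 2.8 = 22.96°C, giving 6.64°C.
T_parcel − T_env = 1.88 − 6.64 = -4.76°C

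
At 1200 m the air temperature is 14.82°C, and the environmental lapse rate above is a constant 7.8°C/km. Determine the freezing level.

Height above start = (14.82 − 0) / 7.8 = 1.9 km
Altitude = 1200 m + 1900 m = 3100 m

3100 m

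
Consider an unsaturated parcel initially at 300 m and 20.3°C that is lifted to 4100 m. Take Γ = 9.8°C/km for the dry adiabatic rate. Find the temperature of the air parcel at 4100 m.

300 → 4100 m (dry adiabatic, 9.8°C/km): ΔT = -9.8 × 3.8 = -37.24°C → T = -16.94°C

-16.94°C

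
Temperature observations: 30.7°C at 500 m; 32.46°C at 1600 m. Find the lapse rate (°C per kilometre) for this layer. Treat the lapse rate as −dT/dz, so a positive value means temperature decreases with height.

-1.6°C/km

Γ = −ΔT/Δz = (30.7 − 32.46) / (1600 − 500) m
  = -1.76°C / 1.1 km = -1.6°C/km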